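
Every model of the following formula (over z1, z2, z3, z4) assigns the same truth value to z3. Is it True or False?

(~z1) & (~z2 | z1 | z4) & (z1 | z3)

Suppose z3 = 0.
Unit clause (~z1) forces z1 = 0.
That conflicts with the unit clause (z1).
So every satisfying assignment has z3 = True.

True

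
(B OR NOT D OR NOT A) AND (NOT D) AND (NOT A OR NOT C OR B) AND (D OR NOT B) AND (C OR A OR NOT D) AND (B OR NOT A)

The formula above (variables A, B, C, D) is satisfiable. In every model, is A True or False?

Suppose A = true.
(NOT D) alone gives D = false.
(NOT B) alone gives B = false.
Now (B) is unsatisfied and unit — conflict.
So every satisfying assignment has A = False.

False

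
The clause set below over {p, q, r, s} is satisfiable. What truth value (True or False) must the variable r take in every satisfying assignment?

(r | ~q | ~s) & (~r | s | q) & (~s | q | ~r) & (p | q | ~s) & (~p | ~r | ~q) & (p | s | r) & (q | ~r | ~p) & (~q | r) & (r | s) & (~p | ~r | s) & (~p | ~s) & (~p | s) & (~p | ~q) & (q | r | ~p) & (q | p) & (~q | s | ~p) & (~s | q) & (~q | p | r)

True

Suppose r = 0.
(~q) alone gives q = 0.
(s) alone gives s = 1.
That conflicts with the unit clause (~s).
So every satisfying assignment has r = True.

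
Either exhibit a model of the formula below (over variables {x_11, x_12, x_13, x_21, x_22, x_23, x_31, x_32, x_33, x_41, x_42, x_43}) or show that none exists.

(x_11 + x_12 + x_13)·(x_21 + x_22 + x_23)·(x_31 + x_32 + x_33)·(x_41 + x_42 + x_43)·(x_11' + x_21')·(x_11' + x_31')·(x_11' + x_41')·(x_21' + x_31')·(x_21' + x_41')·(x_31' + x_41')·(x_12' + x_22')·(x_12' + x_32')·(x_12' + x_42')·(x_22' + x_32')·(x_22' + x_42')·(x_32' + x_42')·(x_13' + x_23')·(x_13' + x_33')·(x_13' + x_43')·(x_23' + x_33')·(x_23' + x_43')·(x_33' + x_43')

UNSATISFIABLE

Try x_11 = 0.
Try x_12 = 1.
(x_22') alone gives x_22 = 0.
(x_32') alone gives x_32 = 0.
(x_42') alone gives x_42 = 0.
Try x_21 = 1.
(x_31') alone gives x_31 = 0.
(x_33) alone gives x_33 = 1.
(x_41') alone gives x_41 = 0.
(x_43) alone gives x_43 = 1.
Now (x_43') is unsatisfied and unit — conflict.
That branch fails; take x_21 = 0 instead.
(x_23) alone gives x_23 = 1.
(x_13') alone gives x_13 = 0.
(x_33') alone gives x_33 = 0.
(x_31) alone gives x_31 = 1.
(x_41') alone gives x_41 = 0.
(x_43) alone gives x_43 = 1.
Now (x_43') is unsatisfied and unit — conflict.
Either choice for x_21 ends in contradiction.
That branch fails; take x_12 = 0 instead.
(x_13) alone gives x_13 = 1.
(x_23') alone gives x_23 = 0.
(x_33') alone gives x_33 = 0.
(x_43') alone gives x_43 = 0.
Try x_21 = 1.
(x_31') alone gives x_31 = 0.
(x_32) alone gives x_32 = 1.
(x_41') alone gives x_41 = 0.
(x_42) alone gives x_42 = 1.
Now (x_42') is unsatisfied and unit — conflict.
That branch fails; take x_21 = 0 instead.
(x_22) alone gives x_22 = 1.
(x_32') alone gives x_32 = 0.
(x_31) alone gives x_31 = 1.
(x_41') alone gives x_41 = 0.
(x_42) alone gives x_42 = 1.
Now (x_42') is unsatisfied and unit — conflict.
Either choice for x_21 ends in contradiction.
Either choice for x_12 ends in contradiction.
That branch fails; take x_11 = 1 instead.
(x_21') alone gives x_21 = 0.
(x_31') alone gives x_31 = 0.
(x_41') alone gives x_41 = 0.
Try x_22 = 1.
(x_12') alone gives x_12 = 0.
(x_32') alone gives x_32 = 0.
(x_33) alone gives x_33 = 1.
(x_42') alone gives x_42 = 0.
(x_43) alone gives x_43 = 1.
Now (x_43') is unsatisfied and unit — conflict.
That branch fails; take x_22 = 0 instead.
(x_23) alone gives x_23 = 1.
(x_13') alone gives x_13 = 0.
(x_33') alone gives x_33 = 0.
(x_32) alone gives x_32 = 1.
(x_12') alone gives x_12 = 0.
(x_42') alone gives x_42 = 0.
(x_43) alone gives x_43 = 1.
Now (x_43') is unsatisfied and unit — conflict.
Either choice for x_22 ends in contradiction.
Either choice for x_11 ends in contradiction.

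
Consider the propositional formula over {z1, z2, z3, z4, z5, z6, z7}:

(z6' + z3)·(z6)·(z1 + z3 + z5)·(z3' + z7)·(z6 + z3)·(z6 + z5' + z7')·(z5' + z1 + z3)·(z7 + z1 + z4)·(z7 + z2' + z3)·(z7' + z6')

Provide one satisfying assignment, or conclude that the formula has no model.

(z6) alone gives z6 = 1.
(z3) alone gives z3 = 1.
(z7) alone gives z7 = 1.
Now (z7') is unsatisfied and unit — conflict.

UNSATISFIABLE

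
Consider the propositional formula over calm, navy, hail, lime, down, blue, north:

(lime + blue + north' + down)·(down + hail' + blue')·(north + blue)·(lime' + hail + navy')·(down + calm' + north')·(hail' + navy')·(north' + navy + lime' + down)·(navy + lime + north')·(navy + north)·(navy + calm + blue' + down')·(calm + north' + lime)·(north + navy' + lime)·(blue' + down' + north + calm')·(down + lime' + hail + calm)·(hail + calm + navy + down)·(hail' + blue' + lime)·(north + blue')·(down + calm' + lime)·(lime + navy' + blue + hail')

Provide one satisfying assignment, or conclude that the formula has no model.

calm: 1, navy: 0, hail: 0, lime: 1, down: 1, blue: 1, north: 1

Suppose north = 1.
Suppose down = 1.
Suppose hail = 0.
Suppose lime = 1.
The clause (navy') is unit, so navy = 0.
Suppose calm = 1.
Every clause is now satisfied; blue is unconstrained.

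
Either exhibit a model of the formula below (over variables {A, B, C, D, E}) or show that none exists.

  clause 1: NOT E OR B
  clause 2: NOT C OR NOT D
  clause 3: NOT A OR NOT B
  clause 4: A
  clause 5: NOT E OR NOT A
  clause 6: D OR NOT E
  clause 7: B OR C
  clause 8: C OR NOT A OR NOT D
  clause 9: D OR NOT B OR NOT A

A ↦ true; B ↦ false; C ↦ true; D ↦ false; E ↦ false

(A) alone gives A = true.
(NOT B) alone gives B = false.
(NOT E) alone gives E = false.
(C) alone gives C = true.
(NOT D) alone gives D = false.
Every clause now holds.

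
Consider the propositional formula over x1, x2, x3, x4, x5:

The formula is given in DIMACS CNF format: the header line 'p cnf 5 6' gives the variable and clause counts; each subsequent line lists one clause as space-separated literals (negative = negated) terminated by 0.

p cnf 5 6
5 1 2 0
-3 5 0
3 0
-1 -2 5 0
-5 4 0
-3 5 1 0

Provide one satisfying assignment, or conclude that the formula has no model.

The clause (x3) is unit, so x3 = True.
The clause (x5) is unit, so x5 = True.
The clause (x4) is unit, so x4 = True.
No clause remains; x1, x2 are free.

x1: False, x2: False, x3: True, x4: True, x5: True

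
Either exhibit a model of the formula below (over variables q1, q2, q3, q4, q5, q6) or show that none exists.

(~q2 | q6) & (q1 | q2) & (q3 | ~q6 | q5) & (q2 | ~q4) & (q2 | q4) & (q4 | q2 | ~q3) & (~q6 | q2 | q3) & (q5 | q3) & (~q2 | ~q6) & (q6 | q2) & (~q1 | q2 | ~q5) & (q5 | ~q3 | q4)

Try q2 = 0.
Unit clause (q1) forces q1 = 1.
Unit clause (~q4) forces q4 = 0.
That conflicts with the unit clause (q4).
So q2 must be the other value — set q2 = 1.
Unit clause (q6) forces q6 = 1.
That conflicts with the unit clause (~q6).
Either choice for q2 ends in contradiction.

UNSATISFIABLE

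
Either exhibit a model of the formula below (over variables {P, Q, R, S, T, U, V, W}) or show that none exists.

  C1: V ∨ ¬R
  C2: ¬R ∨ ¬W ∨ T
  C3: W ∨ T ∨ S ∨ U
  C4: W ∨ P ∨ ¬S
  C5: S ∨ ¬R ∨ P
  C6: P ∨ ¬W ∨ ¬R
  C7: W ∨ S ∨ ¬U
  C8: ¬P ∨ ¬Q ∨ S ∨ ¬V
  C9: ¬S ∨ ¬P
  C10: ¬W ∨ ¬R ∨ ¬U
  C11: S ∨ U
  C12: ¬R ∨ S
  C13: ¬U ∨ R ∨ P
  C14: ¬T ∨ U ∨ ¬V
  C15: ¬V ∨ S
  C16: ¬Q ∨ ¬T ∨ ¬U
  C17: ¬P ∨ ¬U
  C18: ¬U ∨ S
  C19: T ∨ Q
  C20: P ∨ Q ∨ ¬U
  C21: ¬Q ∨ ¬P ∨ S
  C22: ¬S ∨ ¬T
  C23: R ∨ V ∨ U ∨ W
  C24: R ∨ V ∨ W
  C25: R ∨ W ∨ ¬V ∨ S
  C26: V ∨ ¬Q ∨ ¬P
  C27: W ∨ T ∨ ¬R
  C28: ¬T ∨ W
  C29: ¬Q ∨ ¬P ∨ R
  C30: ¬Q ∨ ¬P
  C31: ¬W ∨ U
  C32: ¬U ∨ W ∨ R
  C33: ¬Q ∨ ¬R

UNSATISFIABLE

Case V = True:
(S) alone gives S = True.
(¬P) alone gives P = False.
(W) alone gives W = True.
(¬R) alone gives R = False.
(¬U) alone gives U = False.
Now (U) is unsatisfied and unit — conflict.
Backtrack on V: now try V = False.
(¬R) alone gives R = False.
(W) alone gives W = True.
(U) alone gives U = True.
(P) alone gives P = True.
Now (¬P) is unsatisfied and unit — conflict.
Either choice for V ends in contradiction.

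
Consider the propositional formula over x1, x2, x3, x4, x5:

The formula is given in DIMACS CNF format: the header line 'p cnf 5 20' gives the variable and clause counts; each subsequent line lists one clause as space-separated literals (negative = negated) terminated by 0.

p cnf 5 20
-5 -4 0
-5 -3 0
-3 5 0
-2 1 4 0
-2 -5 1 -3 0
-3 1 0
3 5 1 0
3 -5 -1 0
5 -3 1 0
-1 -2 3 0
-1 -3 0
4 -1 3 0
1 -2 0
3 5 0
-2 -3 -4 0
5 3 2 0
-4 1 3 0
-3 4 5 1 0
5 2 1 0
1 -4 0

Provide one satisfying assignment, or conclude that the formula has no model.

Try x5 = True.
The clause (¬x4) is unit, so x4 = False.
The clause (¬x3) is unit, so x3 = False.
The clause (¬x1) is unit, so x1 = False.
The clause (¬x2) is unit, so x2 = False.
Every clause now holds.

x1: False; x2: False; x3: False; x4: False; x5: True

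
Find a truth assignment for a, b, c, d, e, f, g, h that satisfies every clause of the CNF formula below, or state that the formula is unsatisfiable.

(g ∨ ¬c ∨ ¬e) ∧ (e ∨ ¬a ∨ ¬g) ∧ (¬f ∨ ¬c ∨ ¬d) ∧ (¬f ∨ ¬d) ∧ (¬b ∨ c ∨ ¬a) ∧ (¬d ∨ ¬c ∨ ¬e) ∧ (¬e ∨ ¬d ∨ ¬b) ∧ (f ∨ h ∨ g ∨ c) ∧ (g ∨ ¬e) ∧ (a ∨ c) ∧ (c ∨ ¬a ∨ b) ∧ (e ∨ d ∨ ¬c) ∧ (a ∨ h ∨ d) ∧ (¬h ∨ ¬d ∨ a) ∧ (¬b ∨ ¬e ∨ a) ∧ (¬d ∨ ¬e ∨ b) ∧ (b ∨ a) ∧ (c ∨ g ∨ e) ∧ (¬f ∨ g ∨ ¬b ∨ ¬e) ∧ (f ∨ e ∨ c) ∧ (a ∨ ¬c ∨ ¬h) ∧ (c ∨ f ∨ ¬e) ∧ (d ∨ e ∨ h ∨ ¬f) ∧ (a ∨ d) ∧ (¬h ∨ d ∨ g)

a ↦ True; b ↦ False; c ↦ True; d ↦ False; e ↦ True; f ↦ True; g ↦ True; h ↦ True

Try f = True.
The clause (¬d) is unit, so d = False.
The clause (a) is unit, so a = True.
Try e = True.
The clause (g) is unit, so g = True.
Try b = False.
The clause (c) is unit, so c = True.
Every clause is now satisfied; h is unconstrained.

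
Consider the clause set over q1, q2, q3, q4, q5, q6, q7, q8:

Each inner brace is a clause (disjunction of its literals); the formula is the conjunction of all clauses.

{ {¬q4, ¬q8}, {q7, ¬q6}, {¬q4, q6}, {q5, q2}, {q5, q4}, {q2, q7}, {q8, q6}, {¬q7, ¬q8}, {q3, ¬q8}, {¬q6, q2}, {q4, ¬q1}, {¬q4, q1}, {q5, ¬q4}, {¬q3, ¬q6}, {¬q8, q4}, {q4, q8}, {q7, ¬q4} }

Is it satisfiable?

Satisfiable

Try q4 = True.
(¬q8) alone gives q8 = False.
(q6) alone gives q6 = True.
(q7) alone gives q7 = True.
(q2) alone gives q2 = True.
(q1) alone gives q1 = True.
(q5) alone gives q5 = True.
(¬q3) alone gives q3 = False.
Every clause now holds.
A satisfying assignment: q1=True; q2=True; q3=False; q4=True; q5=True; q6=True; q7=True; q8=False.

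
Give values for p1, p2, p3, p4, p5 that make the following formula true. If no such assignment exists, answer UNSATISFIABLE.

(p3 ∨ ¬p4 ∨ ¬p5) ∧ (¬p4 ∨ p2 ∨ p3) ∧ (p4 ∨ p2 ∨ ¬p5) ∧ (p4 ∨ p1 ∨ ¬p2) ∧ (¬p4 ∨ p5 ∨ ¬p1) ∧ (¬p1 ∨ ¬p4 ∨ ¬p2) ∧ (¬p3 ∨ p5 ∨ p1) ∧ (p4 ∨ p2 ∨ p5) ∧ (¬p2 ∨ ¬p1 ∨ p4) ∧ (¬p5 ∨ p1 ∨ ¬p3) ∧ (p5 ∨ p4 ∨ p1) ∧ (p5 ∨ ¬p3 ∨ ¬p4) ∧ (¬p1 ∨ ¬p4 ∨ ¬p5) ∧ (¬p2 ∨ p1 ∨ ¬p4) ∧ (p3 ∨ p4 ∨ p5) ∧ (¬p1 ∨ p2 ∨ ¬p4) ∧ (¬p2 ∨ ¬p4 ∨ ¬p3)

UNSATISFIABLE

Branch on p3: set p3 = True.
Branch on p5: set p5 = True.
From the singleton clause (p1), p1 = True.
From the singleton clause (¬p4), p4 = False.
From the singleton clause (p2), p2 = True.
But (¬p2) is also a unit clause — contradiction.
Backtrack on p5: now try p5 = False.
From the singleton clause (p1), p1 = True.
From the singleton clause (¬p4), p4 = False.
From the singleton clause (p2), p2 = True.
But (¬p2) is also a unit clause — contradiction.
Either choice for p5 ends in contradiction.
Backtrack on p3: now try p3 = False.
Branch on p4: set p4 = False.
From the singleton clause (p5), p5 = True.
From the singleton clause (p2), p2 = True.
From the singleton clause (p1), p1 = True.
But (¬p1) is also a unit clause — contradiction.
Backtrack on p4: now try p4 = True.
From the singleton clause (¬p5), p5 = False.
From the singleton clause (p2), p2 = True.
From the singleton clause (¬p1), p1 = False.
But (p1) is also a unit clause — contradiction.
Either choice for p4 ends in contradiction.
Either choice for p3 ends in contradiction.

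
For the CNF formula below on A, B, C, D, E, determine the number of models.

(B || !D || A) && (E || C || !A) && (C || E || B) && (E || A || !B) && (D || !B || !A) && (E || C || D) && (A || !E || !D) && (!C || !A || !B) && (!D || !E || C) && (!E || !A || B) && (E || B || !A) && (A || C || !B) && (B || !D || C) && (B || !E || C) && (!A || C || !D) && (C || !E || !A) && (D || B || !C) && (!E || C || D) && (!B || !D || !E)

1

There are 2^5 = 32 truth assignments over (A, B, C, D, E).
Split on C. With C = true, the clauses containing C are satisfied and !C drops from the rest; 1 of the 2^4 = 16 assignments to the other variables satisfy what remains.
With C = false, by the same count on the reduced clause set, 0 assignments work.
(One model: A=F, B=T, C=T, D=F, E=T.)
Total: 1 + 0 = 1.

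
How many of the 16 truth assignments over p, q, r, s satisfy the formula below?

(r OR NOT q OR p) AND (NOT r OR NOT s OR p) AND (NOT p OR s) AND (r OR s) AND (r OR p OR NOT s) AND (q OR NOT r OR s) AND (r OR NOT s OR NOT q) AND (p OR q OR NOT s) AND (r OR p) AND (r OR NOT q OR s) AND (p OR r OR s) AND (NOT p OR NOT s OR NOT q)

3

There are 2^4 = 16 truth assignments over (p, q, r, s).
Check each against the 12 clauses (columns in the order p, q, r, s):
  F F F F  ✗ fails (r OR s)
  F F F T  ✗ fails (r OR p OR NOT s)
  F F T F  ✗ fails (q OR NOT r OR s)
  F F T T  ✗ fails (NOT r OR NOT s OR p)
  F T F F  ✗ fails (r OR NOT q OR p)
  F T F T  ✗ fails (r OR NOT q OR p)
  F T T F  ✓ satisfies all
  F T T T  ✗ fails (NOT r OR NOT s OR p)
  T F F F  ✗ fails (NOT p OR s)
  T F F T  ✓ satisfies all
  T F T F  ✗ fails (NOT p OR s)
  T F T T  ✓ satisfies all
  T T F F  ✗ fails (NOT p OR s)
  T T F T  ✗ fails (r OR NOT s OR NOT q)
  T T T F  ✗ fails (NOT p OR s)
  T T T T  ✗ fails (NOT p OR NOT s OR NOT q)
3 of the 16 rows are models.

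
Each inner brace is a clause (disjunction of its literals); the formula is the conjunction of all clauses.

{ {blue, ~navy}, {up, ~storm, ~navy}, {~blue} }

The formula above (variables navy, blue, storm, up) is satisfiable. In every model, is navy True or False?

Suppose navy = 1.
Unit clause (blue) forces blue = 1.
That conflicts with the unit clause (~blue).
So every satisfying assignment has navy = False.

False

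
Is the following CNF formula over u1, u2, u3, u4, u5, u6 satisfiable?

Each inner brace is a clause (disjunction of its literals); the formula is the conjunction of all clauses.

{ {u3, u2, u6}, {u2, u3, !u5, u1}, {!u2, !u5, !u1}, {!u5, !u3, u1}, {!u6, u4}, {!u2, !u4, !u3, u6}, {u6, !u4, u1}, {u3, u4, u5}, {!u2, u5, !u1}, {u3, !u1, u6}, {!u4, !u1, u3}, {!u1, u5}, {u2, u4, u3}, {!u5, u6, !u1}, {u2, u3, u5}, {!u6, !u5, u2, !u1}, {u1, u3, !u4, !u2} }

Yes, satisfiable

Branch on u6: set u6 = false.
Branch on u3: set u3 = true.
Branch on u5: set u5 = false.
Unit clause (!u1) forces u1 = false.
Unit clause (!u4) forces u4 = false.
No clause remains; u2 is free.
A satisfying assignment: u1=false; u2=true; u3=true; u4=false; u5=false; u6=false.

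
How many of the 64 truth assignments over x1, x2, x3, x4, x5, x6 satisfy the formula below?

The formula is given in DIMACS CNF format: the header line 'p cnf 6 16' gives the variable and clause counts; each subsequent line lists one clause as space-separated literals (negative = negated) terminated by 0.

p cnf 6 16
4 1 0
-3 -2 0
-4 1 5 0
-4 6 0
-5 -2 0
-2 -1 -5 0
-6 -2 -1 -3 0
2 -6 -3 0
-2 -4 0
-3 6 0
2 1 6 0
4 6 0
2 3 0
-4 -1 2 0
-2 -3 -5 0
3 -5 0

There are 2^6 = 64 truth assignments over (x1, x2, x3, x4, x5, x6).
Split on x2. With x2 = True, the clauses containing x2 are satisfied and ¬x2 drops from the rest; 1 of the 2^5 = 32 assignments to the other variables satisfy what remains.
With x2 = False, by the same count on the reduced clause set, 0 assignments work.
(One model: x1=T, x2=T, x3=F, x4=F, x5=F, x6=T.)
Total: 1 + 0 = 1.

1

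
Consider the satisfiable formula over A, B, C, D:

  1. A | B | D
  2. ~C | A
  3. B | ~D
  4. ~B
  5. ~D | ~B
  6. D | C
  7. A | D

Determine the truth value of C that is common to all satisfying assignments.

Suppose C = 0.
(~B) alone gives B = 0.
(~D) alone gives D = 0.
But (D) is also a unit clause — contradiction.
So every satisfying assignment has C = True.

True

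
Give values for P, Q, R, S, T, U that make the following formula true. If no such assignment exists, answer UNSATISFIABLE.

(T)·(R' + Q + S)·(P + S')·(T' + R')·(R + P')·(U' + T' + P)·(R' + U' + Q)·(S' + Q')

P: 0; Q: 0; R: 0; S: 0; T: 1; U: 0

(T) alone gives T = 1.
(R') alone gives R = 0.
(P') alone gives P = 0.
(S') alone gives S = 0.
(U') alone gives U = 0.
All clauses hold; Q can take either value.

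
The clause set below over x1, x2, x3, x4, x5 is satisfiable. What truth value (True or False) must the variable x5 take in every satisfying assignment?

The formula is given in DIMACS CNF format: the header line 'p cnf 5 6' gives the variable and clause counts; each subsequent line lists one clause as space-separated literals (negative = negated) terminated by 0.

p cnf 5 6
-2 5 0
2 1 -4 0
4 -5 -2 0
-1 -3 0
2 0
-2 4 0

True

Suppose x5 = False.
Unit clause (¬x2) forces x2 = False.
But (x2) is also a unit clause — contradiction.
So every satisfying assignment has x5 = True.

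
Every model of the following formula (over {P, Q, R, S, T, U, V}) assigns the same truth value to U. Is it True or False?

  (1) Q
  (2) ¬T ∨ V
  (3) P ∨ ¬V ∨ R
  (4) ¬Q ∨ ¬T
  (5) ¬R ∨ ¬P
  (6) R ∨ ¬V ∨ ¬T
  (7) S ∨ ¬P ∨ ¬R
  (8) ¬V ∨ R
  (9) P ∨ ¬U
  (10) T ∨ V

False

Suppose U = True.
From the singleton clause (Q), Q = True.
From the singleton clause (¬T), T = False.
From the singleton clause (P), P = True.
From the singleton clause (¬R), R = False.
From the singleton clause (¬V), V = False.
But (V) is also a unit clause — contradiction.
So every satisfying assignment has U = False.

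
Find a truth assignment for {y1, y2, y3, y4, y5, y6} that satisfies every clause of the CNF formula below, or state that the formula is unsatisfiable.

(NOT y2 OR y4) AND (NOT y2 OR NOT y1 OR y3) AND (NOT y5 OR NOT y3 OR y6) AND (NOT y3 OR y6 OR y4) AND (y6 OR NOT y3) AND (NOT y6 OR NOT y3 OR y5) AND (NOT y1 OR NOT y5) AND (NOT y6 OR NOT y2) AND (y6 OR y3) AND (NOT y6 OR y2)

Case y2 = false:
From the singleton clause (NOT y6), y6 = false.
From the singleton clause (NOT y3), y3 = false.
Now (y3) is unsatisfied and unit — conflict.
Backtrack on y2: now try y2 = true.
From the singleton clause (y4), y4 = true.
From the singleton clause (NOT y6), y6 = false.
From the singleton clause (NOT y3), y3 = false.
Now (y3) is unsatisfied and unit — conflict.
Neither y2 = true nor y2 = false works.

UNSATISFIABLE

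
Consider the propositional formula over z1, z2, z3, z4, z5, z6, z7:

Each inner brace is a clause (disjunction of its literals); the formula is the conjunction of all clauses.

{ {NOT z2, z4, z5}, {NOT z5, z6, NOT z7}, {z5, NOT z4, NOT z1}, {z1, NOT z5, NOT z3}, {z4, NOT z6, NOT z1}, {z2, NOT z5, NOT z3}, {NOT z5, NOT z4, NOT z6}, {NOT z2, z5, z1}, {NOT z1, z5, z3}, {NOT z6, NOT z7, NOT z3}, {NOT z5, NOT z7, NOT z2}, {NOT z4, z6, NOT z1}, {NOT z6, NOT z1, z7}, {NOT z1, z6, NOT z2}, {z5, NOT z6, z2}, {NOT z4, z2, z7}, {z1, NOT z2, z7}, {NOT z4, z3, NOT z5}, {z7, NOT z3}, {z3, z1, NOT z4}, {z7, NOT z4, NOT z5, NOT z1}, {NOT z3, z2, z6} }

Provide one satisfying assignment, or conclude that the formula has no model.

z1: true, z2: false, z3: false, z4: false, z5: true, z6: false, z7: false

Case z7 = false:
Unit clause (NOT z3) forces z3 = false.
Case z1 = true:
Unit clause (z5) forces z5 = true.
Unit clause (NOT z6) forces z6 = false.
Unit clause (NOT z4) forces z4 = false.
Unit clause (NOT z2) forces z2 = false.
Every clause now holds.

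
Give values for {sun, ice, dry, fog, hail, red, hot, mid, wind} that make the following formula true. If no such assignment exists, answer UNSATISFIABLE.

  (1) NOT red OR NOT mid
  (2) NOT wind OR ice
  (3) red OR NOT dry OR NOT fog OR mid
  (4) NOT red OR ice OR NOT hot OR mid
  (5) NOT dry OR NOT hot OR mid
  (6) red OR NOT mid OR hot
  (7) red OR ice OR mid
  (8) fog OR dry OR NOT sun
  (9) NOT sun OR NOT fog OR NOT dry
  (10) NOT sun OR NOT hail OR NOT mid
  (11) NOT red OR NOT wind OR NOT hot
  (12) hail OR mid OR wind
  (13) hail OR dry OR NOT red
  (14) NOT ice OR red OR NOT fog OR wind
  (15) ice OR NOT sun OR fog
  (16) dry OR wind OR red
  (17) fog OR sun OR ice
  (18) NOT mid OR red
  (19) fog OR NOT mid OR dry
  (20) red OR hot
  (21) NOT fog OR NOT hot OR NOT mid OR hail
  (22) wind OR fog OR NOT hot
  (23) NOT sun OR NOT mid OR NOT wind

Suppose red = true.
Unit clause (NOT mid) forces mid = false.
Suppose wind = false.
Unit clause (hail) forces hail = true.
Suppose ice = true.
Suppose dry = false.
Suppose fog = true.
No clause remains; sun, hot are free.

sun ↦ false; ice ↦ true; dry ↦ false; fog ↦ true; hail ↦ true; red ↦ true; hot ↦ false; mid ↦ false; wind ↦ false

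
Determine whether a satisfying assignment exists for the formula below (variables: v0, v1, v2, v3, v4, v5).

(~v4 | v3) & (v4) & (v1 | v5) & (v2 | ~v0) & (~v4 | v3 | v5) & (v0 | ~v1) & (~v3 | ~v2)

(v4) alone gives v4 = 1.
(v3) alone gives v3 = 1.
(~v2) alone gives v2 = 0.
(~v0) alone gives v0 = 0.
(~v1) alone gives v1 = 0.
(v5) alone gives v5 = 1.
This assignment satisfies each clause.
A satisfying assignment: v0: 0, v1: 0, v2: 0, v3: 1, v4: 1, v5: 1.

Yes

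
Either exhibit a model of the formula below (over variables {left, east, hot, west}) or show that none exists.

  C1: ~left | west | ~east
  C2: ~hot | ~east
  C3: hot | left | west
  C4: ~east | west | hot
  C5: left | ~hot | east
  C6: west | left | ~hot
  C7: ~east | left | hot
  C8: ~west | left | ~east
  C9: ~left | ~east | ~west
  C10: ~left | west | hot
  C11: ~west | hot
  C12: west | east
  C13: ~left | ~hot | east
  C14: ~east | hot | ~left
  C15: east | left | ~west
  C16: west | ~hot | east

UNSATISFIABLE

Try hot = 0.
(~west) alone gives west = 0.
(left) alone gives left = 1.
Now (~left) is unsatisfied and unit — conflict.
Backtrack on hot: now try hot = 1.
(~east) alone gives east = 0.
(left) alone gives left = 1.
Now (~left) is unsatisfied and unit — conflict.
Both values of hot lead to a conflict.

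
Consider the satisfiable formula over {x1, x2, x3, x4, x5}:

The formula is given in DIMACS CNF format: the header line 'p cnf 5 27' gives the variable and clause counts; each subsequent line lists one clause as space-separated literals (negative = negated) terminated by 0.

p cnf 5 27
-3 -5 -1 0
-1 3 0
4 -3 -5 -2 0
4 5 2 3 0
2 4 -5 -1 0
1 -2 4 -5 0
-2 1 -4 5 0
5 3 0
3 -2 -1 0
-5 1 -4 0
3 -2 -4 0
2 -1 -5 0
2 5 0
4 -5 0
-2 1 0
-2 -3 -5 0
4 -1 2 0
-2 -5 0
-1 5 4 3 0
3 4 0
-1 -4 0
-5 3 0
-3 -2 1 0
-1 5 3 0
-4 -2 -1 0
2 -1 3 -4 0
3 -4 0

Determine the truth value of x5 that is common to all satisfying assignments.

Suppose x5 = True.
From the singleton clause (x4), x4 = True.
From the singleton clause (x1), x1 = True.
But (¬x1) is also a unit clause — contradiction.
So every satisfying assignment has x5 = False.

False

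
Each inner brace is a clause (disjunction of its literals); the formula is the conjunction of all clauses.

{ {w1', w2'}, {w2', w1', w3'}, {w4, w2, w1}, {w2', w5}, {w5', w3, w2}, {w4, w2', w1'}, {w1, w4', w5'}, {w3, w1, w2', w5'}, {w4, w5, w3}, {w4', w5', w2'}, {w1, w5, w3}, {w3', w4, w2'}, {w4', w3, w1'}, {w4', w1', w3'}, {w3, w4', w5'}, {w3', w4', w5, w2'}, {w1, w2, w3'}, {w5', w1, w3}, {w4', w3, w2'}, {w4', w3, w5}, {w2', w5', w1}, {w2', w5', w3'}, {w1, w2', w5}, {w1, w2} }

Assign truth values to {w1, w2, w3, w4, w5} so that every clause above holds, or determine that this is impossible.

Try w1 = 1.
The clause (w2') is unit, so w2 = 0.
Try w5 = 0.
Try w4 = 0.
The clause (w3) is unit, so w3 = 1.
Every clause now holds.

w1 ↦ 1, w2 ↦ 0, w3 ↦ 1, w4 ↦ 0, w5 ↦ 0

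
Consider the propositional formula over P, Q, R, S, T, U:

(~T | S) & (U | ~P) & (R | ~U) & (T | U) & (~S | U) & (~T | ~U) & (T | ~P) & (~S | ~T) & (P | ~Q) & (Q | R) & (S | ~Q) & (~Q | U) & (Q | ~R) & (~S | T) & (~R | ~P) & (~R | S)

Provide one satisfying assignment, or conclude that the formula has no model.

UNSATISFIABLE

Suppose T = 0.
From the singleton clause (U), U = 1.
From the singleton clause (R), R = 1.
From the singleton clause (~P), P = 0.
From the singleton clause (~Q), Q = 0.
But (Q) is also a unit clause — contradiction.
Undo T and try T = 1.
From the singleton clause (S), S = 1.
But (~S) is also a unit clause — contradiction.
Both values of T lead to a conflict.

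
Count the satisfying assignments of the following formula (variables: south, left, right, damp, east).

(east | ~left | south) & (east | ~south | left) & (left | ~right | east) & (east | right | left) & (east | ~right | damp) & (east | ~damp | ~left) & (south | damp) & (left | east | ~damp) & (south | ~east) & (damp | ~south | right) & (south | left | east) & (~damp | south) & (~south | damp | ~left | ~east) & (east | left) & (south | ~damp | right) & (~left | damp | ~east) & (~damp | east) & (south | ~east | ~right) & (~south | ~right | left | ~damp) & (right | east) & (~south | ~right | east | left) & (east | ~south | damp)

There are 2^5 = 32 truth assignments over (south, left, right, damp, east).
Split on left. With left = 1, the clauses containing left are satisfied and ~left drops from the rest; 2 of the 2^4 = 16 assignments to the other variables satisfy what remains.
With left = 0, by the same count on the reduced clause set, 2 assignments work.
(One model: south=T, left=F, right=F, damp=T, east=T.)
Total: 2 + 2 = 4.

4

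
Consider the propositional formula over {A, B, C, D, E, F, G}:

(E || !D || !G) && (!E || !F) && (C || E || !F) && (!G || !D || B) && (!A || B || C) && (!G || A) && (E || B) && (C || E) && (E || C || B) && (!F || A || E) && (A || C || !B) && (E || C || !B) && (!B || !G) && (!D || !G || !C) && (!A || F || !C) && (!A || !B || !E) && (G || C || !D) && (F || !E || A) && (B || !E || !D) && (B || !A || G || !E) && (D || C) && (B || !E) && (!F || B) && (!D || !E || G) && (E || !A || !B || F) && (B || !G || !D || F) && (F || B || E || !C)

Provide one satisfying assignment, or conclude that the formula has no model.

A=false, B=true, C=true, D=false, E=false, F=false, G=false

Branch on E: set E = false.
(B) alone gives B = true.
(C) alone gives C = true.
(!G) alone gives G = false.
Branch on F: set F = false.
(!A) alone gives A = false.
No clause remains; D is free.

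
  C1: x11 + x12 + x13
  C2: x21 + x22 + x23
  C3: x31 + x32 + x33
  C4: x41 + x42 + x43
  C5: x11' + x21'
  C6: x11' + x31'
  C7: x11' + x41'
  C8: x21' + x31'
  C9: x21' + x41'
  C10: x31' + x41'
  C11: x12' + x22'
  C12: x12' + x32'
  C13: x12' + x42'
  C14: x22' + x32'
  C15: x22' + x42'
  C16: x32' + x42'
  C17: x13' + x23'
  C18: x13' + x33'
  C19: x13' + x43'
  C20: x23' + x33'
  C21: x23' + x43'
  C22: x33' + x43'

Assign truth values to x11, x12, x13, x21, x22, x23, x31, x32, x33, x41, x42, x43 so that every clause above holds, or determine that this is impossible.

Branch on x11: set x11 = 0.
Branch on x12: set x12 = 1.
From the singleton clause (x22'), x22 = 0.
From the singleton clause (x32'), x32 = 0.
From the singleton clause (x42'), x42 = 0.
Branch on x21: set x21 = 1.
From the singleton clause (x31'), x31 = 0.
From the singleton clause (x33), x33 = 1.
From the singleton clause (x41'), x41 = 0.
From the singleton clause (x43), x43 = 1.
That conflicts with the unit clause (x43').
Backtrack on x21: now try x21 = 0.
From the singleton clause (x23), x23 = 1.
From the singleton clause (x13'), x13 = 0.
From the singleton clause (x33'), x33 = 0.
From the singleton clause (x31), x31 = 1.
From the singleton clause (x41'), x41 = 0.
From the singleton clause (x43), x43 = 1.
That conflicts with the unit clause (x43').
Neither x21 = 1 nor x21 = 0 works.
Backtrack on x12: now try x12 = 0.
From the singleton clause (x13), x13 = 1.
From the singleton clause (x23'), x23 = 0.
From the singleton clause (x33'), x33 = 0.
From the singleton clause (x43'), x43 = 0.
Branch on x21: set x21 = 1.
From the singleton clause (x31'), x31 = 0.
From the singleton clause (x32), x32 = 1.
From the singleton clause (x41'), x41 = 0.
From the singleton clause (x42), x42 = 1.
That conflicts with the unit clause (x42').
Backtrack on x21: now try x21 = 0.
From the singleton clause (x22), x22 = 1.
From the singleton clause (x32'), x32 = 0.
From the singleton clause (x31), x31 = 1.
From the singleton clause (x41'), x41 = 0.
From the singleton clause (x42), x42 = 1.
That conflicts with the unit clause (x42').
Neither x21 = 1 nor x21 = 0 works.
Neither x12 = 1 nor x12 = 0 works.
Backtrack on x11: now try x11 = 1.
From the singleton clause (x21'), x21 = 0.
From the singleton clause (x31'), x31 = 0.
From the singleton clause (x41'), x41 = 0.
Branch on x22: set x22 = 1.
From the singleton clause (x12'), x12 = 0.
From the singleton clause (x32'), x32 = 0.
From the singleton clause (x33), x33 = 1.
From the singleton clause (x42'), x42 = 0.
From the singleton clause (x43), x43 = 1.
That conflicts with the unit clause (x43').
Backtrack on x22: now try x22 = 0.
From the singleton clause (x23), x23 = 1.
From the singleton clause (x13'), x13 = 0.
From the singleton clause (x33'), x33 = 0.
From the singleton clause (x32), x32 = 1.
From the singleton clause (x12'), x12 = 0.
From the singleton clause (x42'), x42 = 0.
From the singleton clause (x43), x43 = 1.
That conflicts with the unit clause (x43').
Neither x22 = 1 nor x22 = 0 works.
Neither x11 = 1 nor x11 = 0 works.

UNSATISFIABLE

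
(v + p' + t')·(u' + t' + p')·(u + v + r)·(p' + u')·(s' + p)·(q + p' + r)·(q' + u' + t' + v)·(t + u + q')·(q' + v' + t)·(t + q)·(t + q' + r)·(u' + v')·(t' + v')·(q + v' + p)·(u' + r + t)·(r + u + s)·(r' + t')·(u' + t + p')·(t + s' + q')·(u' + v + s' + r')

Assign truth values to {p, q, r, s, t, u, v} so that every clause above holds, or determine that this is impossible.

p=0; q=0; r=0; s=0; t=1; u=1; v=0

Try p = 0.
Unit clause (s') forces s = 0.
Try t = 1.
Unit clause (v') forces v = 0.
Unit clause (r') forces r = 0.
Unit clause (u) forces u = 1.
Unit clause (q') forces q = 0.
Every clause now holds.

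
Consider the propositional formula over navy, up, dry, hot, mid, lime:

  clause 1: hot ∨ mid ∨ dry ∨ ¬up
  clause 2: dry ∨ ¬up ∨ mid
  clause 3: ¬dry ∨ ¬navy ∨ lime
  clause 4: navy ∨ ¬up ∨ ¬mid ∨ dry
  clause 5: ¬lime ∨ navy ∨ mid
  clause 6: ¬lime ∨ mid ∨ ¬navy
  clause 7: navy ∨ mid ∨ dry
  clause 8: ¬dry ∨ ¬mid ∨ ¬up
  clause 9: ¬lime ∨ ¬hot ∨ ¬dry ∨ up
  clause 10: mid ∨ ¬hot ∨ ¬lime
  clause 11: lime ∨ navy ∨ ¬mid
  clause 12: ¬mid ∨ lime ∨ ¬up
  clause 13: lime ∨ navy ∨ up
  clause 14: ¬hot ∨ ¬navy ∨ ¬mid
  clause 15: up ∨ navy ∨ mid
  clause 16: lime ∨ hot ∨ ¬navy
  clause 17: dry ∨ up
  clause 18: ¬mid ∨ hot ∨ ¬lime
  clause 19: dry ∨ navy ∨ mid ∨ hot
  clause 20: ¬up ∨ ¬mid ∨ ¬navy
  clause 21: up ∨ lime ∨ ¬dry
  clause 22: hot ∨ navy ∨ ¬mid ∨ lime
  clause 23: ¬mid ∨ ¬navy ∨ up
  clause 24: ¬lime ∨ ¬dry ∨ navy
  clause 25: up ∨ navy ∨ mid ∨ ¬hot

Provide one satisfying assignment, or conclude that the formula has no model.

navy ↦ False; up ↦ True; dry ↦ True; hot ↦ False; mid ↦ False; lime ↦ False

Suppose dry = True.
Suppose navy = False.
Unit clause (¬lime) forces lime = False.
Unit clause (¬mid) forces mid = False.
Unit clause (up) forces up = True.
Every clause is now satisfied; hot is unconstrained.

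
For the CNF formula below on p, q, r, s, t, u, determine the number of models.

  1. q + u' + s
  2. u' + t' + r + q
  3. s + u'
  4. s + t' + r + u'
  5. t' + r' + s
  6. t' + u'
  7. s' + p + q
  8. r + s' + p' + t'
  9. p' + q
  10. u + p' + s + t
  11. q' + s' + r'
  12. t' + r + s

There are 2^6 = 64 truth assignments over (p, q, r, s, t, u).
Split on s. With s = 1, the clauses containing s are satisfied and s' drops from the rest; 5 of the 2^5 = 32 assignments to the other variables satisfy what remains.
With s = 0, by the same count on the reduced clause set, 4 assignments work.
Total: 5 + 4 = 9.

9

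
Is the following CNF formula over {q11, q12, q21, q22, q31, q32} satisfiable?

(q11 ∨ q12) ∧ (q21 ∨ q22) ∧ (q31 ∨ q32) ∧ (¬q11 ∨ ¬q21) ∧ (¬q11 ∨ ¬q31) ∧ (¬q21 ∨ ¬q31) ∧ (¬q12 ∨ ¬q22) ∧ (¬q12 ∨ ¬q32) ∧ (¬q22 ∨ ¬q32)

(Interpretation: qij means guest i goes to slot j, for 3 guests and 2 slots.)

No, unsatisfiable

Case q11 = True:
The clause (¬q21) is unit, so q21 = False.
The clause (q22) is unit, so q22 = True.
The clause (¬q31) is unit, so q31 = False.
The clause (q32) is unit, so q32 = True.
Now (¬q32) is unsatisfied and unit — conflict.
Backtrack on q11: now try q11 = False.
The clause (q12) is unit, so q12 = True.
The clause (¬q22) is unit, so q22 = False.
The clause (q21) is unit, so q21 = True.
The clause (¬q31) is unit, so q31 = False.
The clause (q32) is unit, so q32 = True.
Now (¬q32) is unsatisfied and unit — conflict.
Neither q11 = True nor q11 = False works.
No assignment satisfies every clause.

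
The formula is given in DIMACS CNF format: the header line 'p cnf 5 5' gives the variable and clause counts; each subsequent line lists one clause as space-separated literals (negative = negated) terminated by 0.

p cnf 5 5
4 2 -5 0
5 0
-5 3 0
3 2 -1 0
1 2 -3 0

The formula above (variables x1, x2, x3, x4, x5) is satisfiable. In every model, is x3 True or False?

True

Suppose x3 = False.
The clause (x5) is unit, so x5 = True.
Now (¬x5) is unsatisfied and unit — conflict.
So every satisfying assignment has x3 = True.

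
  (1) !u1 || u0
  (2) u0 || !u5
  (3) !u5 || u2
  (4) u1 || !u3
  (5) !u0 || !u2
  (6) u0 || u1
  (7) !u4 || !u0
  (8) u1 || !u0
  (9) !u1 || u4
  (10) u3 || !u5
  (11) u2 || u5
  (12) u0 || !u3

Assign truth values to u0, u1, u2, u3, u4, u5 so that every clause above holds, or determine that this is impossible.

Try u1 = false.
From the singleton clause (!u3), u3 = false.
From the singleton clause (u0), u0 = true.
But (!u0) is also a unit clause — contradiction.
Backtrack on u1: now try u1 = true.
From the singleton clause (u0), u0 = true.
From the singleton clause (!u2), u2 = false.
From the singleton clause (!u5), u5 = false.
But (u5) is also a unit clause — contradiction.
Either choice for u1 ends in contradiction.

UNSATISFIABLE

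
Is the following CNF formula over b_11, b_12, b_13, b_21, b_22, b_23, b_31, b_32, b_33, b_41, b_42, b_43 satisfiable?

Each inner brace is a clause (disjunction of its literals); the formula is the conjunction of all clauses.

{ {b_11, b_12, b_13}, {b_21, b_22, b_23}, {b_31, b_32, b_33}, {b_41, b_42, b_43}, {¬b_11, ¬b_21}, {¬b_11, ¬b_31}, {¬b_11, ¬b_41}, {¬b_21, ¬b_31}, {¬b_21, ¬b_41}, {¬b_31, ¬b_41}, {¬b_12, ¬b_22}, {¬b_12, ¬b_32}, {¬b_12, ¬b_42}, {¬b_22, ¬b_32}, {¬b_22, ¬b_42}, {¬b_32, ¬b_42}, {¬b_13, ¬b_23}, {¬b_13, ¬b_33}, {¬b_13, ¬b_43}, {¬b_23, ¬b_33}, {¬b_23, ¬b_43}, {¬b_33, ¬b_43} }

Branch on b_11: set b_11 = False.
Branch on b_12: set b_12 = True.
The clause (¬b_22) is unit, so b_22 = False.
The clause (¬b_32) is unit, so b_32 = False.
The clause (¬b_42) is unit, so b_42 = False.
Branch on b_21: set b_21 = True.
The clause (¬b_31) is unit, so b_31 = False.
The clause (b_33) is unit, so b_33 = True.
The clause (¬b_41) is unit, so b_41 = False.
The clause (b_43) is unit, so b_43 = True.
Now (¬b_43) is unsatisfied and unit — conflict.
Backtrack on b_21: now try b_21 = False.
The clause (b_23) is unit, so b_23 = True.
The clause (¬b_13) is unit, so b_13 = False.
The clause (¬b_33) is unit, so b_33 = False.
The clause (b_31) is unit, so b_31 = True.
The clause (¬b_41) is unit, so b_41 = False.
The clause (b_43) is unit, so b_43 = True.
Now (¬b_43) is unsatisfied and unit — conflict.
Neither b_21 = True nor b_21 = False works.
Backtrack on b_12: now try b_12 = False.
The clause (b_13) is unit, so b_13 = True.
The clause (¬b_23) is unit, so b_23 = False.
The clause (¬b_33) is unit, so b_33 = False.
The clause (¬b_43) is unit, so b_43 = False.
Branch on b_21: set b_21 = True.
The clause (¬b_31) is unit, so b_31 = False.
The clause (b_32) is unit, so b_32 = True.
The clause (¬b_41) is unit, so b_41 = False.
The clause (b_42) is unit, so b_42 = True.
Now (¬b_42) is unsatisfied and unit — conflict.
Backtrack on b_21: now try b_21 = False.
The clause (b_22) is unit, so b_22 = True.
The clause (¬b_32) is unit, so b_32 = False.
The clause (b_31) is unit, so b_31 = True.
The clause (¬b_41) is unit, so b_41 = False.
The clause (b_42) is unit, so b_42 = True.
Now (¬b_42) is unsatisfied and unit — conflict.
Neither b_21 = True nor b_21 = False works.
Neither b_12 = True nor b_12 = False works.
Backtrack on b_11: now try b_11 = True.
The clause (¬b_21) is unit, so b_21 = False.
The clause (¬b_31) is unit, so b_31 = False.
The clause (¬b_41) is unit, so b_41 = False.
Branch on b_22: set b_22 = True.
The clause (¬b_12) is unit, so b_12 = False.
The clause (¬b_32) is unit, so b_32 = False.
The clause (b_33) is unit, so b_33 = True.
The clause (¬b_42) is unit, so b_42 = False.
The clause (b_43) is unit, so b_43 = True.
Now (¬b_43) is unsatisfied and unit — conflict.
Backtrack on b_22: now try b_22 = False.
The clause (b_23) is unit, so b_23 = True.
The clause (¬b_13) is unit, so b_13 = False.
The clause (¬b_33) is unit, so b_33 = False.
The clause (b_32) is unit, so b_32 = True.
The clause (¬b_12) is unit, so b_12 = False.
The clause (¬b_42) is unit, so b_42 = False.
The clause (b_43) is unit, so b_43 = True.
Now (¬b_43) is unsatisfied and unit — conflict.
Neither b_22 = True nor b_22 = False works.
Neither b_11 = True nor b_11 = False works.
No assignment satisfies every clause.

No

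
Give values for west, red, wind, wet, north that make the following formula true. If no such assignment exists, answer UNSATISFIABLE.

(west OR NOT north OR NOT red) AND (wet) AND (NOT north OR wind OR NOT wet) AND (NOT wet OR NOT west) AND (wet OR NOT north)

west=false,  red=false,  wind=true,  wet=true,  north=true

From the singleton clause (wet), wet = true.
From the singleton clause (NOT west), west = false.
Try north = true.
From the singleton clause (NOT red), red = false.
From the singleton clause (wind), wind = true.
Every clause now holds.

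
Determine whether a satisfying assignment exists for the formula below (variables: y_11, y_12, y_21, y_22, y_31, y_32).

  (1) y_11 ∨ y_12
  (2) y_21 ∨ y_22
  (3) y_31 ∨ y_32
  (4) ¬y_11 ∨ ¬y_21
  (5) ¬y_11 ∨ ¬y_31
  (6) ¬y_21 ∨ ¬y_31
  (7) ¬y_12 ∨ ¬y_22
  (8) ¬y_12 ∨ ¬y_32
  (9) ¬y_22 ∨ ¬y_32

Case y_11 = True:
The clause (¬y_21) is unit, so y_21 = False.
The clause (y_22) is unit, so y_22 = True.
The clause (¬y_31) is unit, so y_31 = False.
The clause (y_32) is unit, so y_32 = True.
Now (¬y_32) is unsatisfied and unit — conflict.
Undo y_11 and try y_11 = False.
The clause (y_12) is unit, so y_12 = True.
The clause (¬y_22) is unit, so y_22 = False.
The clause (y_21) is unit, so y_21 = True.
The clause (¬y_31) is unit, so y_31 = False.
The clause (y_32) is unit, so y_32 = True.
Now (¬y_32) is unsatisfied and unit — conflict.
Neither y_11 = True nor y_11 = False works.
No assignment satisfies every clause.

No, unsatisfiable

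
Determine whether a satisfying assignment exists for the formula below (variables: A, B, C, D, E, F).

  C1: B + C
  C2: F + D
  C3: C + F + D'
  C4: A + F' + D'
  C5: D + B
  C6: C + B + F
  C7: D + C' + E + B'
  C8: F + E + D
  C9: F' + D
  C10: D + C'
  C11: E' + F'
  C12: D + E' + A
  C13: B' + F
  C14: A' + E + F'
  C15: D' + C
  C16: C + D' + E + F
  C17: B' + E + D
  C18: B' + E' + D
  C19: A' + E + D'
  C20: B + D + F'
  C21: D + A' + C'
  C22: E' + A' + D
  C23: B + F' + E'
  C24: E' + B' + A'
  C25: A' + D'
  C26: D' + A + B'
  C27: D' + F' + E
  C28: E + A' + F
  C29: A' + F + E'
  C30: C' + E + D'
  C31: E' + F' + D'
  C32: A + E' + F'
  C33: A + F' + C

Yes

Branch on B: set B = 0.
The clause (C) is unit, so C = 1.
The clause (D) is unit, so D = 1.
The clause (A') is unit, so A = 0.
The clause (F') is unit, so F = 0.
The clause (E) is unit, so E = 1.
Every clause now holds.
A satisfying assignment: A=0; B=0; C=1; D=1; E=1; F=0.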